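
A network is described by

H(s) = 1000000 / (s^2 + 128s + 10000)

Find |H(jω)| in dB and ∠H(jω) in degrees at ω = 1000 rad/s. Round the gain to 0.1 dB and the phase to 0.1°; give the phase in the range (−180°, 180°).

0.0 dB, -172.6°

At s = jω = j1000:
quadratic: (j1000)² + 128·j1000 + 10000 = -990000 + j128000 → |·| ≈ 9.9824e+05, ∠ ≈ 172.63°
|H| = 1000000 / 9.9824e+05 ≈ 1.0018
Gain = 20 log₁₀(1.0018) ≈ 0.02 dB
∠H = 0.00° − 172.63° = -172.63°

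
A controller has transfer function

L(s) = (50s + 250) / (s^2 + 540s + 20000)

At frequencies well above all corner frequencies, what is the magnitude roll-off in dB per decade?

-20 dB/decade

Each pole contributes −20 dB/decade at high frequency; each zero contributes +20 dB/decade.
Net: 1 zero(s) − 2 pole(s) → -20 dB/decade.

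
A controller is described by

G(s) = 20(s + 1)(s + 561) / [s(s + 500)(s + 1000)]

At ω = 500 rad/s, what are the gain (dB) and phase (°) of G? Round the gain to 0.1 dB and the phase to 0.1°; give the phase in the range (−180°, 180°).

-34.4 dB, -30.0°

At s = jω = j500:
zero (s+1): 1 + j500 → |·| = √(1²+500²) = √250001 ≈ 500, ∠ = arctan(500/1) ≈ 89.89°
zero (s+561): 561 + j500 → |·| = √(561²+500²) = √564721 ≈ 751.48, ∠ = arctan(500/561) ≈ 41.71°
pole (s+500): 500 + j500 → |·| = √(500²+500²) = √500000 ≈ 707.11, ∠ = arctan(500/500) ≈ 45.00°
pole (s+1000): 1000 + j500 → |·| = √(1000²+500²) = √1250000 ≈ 1118, ∠ = arctan(500/1000) ≈ 26.57°
pole at origin: |s| = 500, ∠ = 90.00° (in denominator)
|G| = 20 · 3.7574e+05 / 3.9527e+08 ≈ 0.019012
Gain = 20 log₁₀(0.019012) ≈ -34.42 dB
∠G = 131.60° − 161.57° = -29.97°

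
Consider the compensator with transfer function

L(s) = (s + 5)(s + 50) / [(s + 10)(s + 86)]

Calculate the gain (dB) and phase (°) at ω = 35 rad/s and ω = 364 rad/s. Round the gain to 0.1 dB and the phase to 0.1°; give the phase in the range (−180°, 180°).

At s = jω = j35:
zero (s+5): 5 + j35 → |·| = √(5²+35²) = √1250 ≈ 35.355, ∠ = arctan(35/5) ≈ 81.87°
zero (s+50): 50 + j35 → |·| = √(50²+35²) = √3725 ≈ 61.033, ∠ = arctan(35/50) ≈ 34.99°
pole (s+10): 10 + j35 → |·| = √(10²+35²) = √1325 ≈ 36.401, ∠ = arctan(35/10) ≈ 74.05°
pole (s+86): 86 + j35 → |·| = √(86²+35²) = √8621 ≈ 92.849, ∠ = arctan(35/86) ≈ 22.15°
|L| = 1 · 2157.8 / 3379.8 ≈ 0.63844
Gain = 20 log₁₀(0.63844) ≈ -3.90 dB
∠L = 116.86° − 96.20° = 20.66°

At s = jω = j364:
zero (s+5): 5 + j364 → |·| = √(5²+364²) = √132521 ≈ 364.03, ∠ = arctan(364/5) ≈ 89.21°
zero (s+50): 50 + j364 → |·| = √(50²+364²) = √134996 ≈ 367.42, ∠ = arctan(364/50) ≈ 82.18°
pole (s+10): 10 + j364 → |·| = √(10²+364²) = √132596 ≈ 364.14, ∠ = arctan(364/10) ≈ 88.43°
pole (s+86): 86 + j364 → |·| = √(86²+364²) = √139892 ≈ 374.02, ∠ = arctan(364/86) ≈ 76.71°
|L| = 1 · 1.3375e+05 / 1.362e+05 ≈ 0.98201
Gain = 20 log₁₀(0.98201) ≈ -0.16 dB
∠L = 171.39° − 165.14° = 6.25°

ω = 35: -3.9 dB, 20.7°; ω = 364: -0.2 dB, 6.3°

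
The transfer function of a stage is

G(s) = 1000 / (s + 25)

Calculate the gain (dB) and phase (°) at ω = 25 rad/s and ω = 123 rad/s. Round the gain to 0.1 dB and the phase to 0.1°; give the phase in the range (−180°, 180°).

ω = 25: 29.0 dB, -45.0°; ω = 123: 18.0 dB, -78.5°

At s = jω = j25:
pole (s+25): 25 + j25 → |·| = √(25²+25²) = √1250 ≈ 35.355, ∠ = arctan(25/25) ≈ 45.00°
|G| = 1000 / 35.355 ≈ 28.285
Gain = 20 log₁₀(28.285) ≈ 29.03 dB
∠G = 0.00° − 45.00° = -45.00°

At s = jω = j123:
pole (s+25): 25 + j123 → |·| = √(25²+123²) = √15754 ≈ 125.51, ∠ = arctan(123/25) ≈ 78.51°
|G| = 1000 / 125.51 ≈ 7.9675
Gain = 20 log₁₀(7.9675) ≈ 18.03 dB
∠G = 0.00° − 78.51° = -78.51°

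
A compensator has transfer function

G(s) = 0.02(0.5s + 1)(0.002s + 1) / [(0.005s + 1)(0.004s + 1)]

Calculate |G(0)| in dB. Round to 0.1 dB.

-34.0 dB

G(0) = 0.02 · 1 / 1 = 0.02
20 log₁₀(0.02) ≈ -33.98 dB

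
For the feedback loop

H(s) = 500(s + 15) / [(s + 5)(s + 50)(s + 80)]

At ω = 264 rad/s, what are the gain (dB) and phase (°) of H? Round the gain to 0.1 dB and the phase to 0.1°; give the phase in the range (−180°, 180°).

At s = jω = j264:
zero (s+15): 15 + j264 → |·| = √(15²+264²) = √69921 ≈ 264.43, ∠ = arctan(264/15) ≈ 86.75°
pole (s+5): 5 + j264 → |·| = √(5²+264²) = √69721 ≈ 264.05, ∠ = arctan(264/5) ≈ 88.91°
pole (s+50): 50 + j264 → |·| = √(50²+264²) = √72196 ≈ 268.69, ∠ = arctan(264/50) ≈ 79.28°
pole (s+80): 80 + j264 → |·| = √(80²+264²) = √76096 ≈ 275.86, ∠ = arctan(264/80) ≈ 73.14°
|H| = 500 · 264.43 / 1.9572e+07 ≈ 0.0067553
Gain = 20 log₁₀(0.0067553) ≈ -43.41 dB
∠H = 86.75° − 241.33° = -154.58°

-43.4 dB, -154.6°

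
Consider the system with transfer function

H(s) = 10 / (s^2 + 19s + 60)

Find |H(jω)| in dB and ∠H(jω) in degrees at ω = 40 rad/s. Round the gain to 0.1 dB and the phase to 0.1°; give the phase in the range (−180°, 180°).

-44.7 dB, -153.7°

Substitute s = j40:
Numerator: 10 = 10 + j0
Denominator: (j40)^2 + 19(j40) + 60 = -1540 + j760
|N| = √(10² + 0²) ≈ 10, ∠N ≈ 0.00°
|D| = √(1540² + 760²) ≈ 1717.3, ∠D ≈ 153.73°
|H| = 10 / 1717.3 ≈ 0.0058231
Gain = 20 log₁₀(0.0058231) ≈ -44.70 dB
∠H = 0.00° − 153.73° = -153.73°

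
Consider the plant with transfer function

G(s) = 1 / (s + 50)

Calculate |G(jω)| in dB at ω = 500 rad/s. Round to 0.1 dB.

Substitute s = j500:
Numerator: 1 = 1 + j0
Denominator: (j500) + 50 = 50 + j500
|N| = √(1² + 0²) ≈ 1, ∠N ≈ 0.00°
|D| = √(50² + 500²) ≈ 502.49, ∠D ≈ 84.29°
|G| = 1 / 502.49 ≈ 0.0019901
Gain = 20 log₁₀(0.0019901) ≈ -54.02 dB

-54.0 dB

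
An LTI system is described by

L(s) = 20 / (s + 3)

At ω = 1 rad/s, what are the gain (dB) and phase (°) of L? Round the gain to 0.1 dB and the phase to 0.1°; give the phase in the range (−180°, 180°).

16.0 dB, -18.4°

At s = jω = j1:
pole (s+3): 3 + j1 → |·| = √(3²+1²) = √10 ≈ 3.1623, ∠ = arctan(1/3) ≈ 18.43°
|L| = 20 / 3.1623 ≈ 6.3245
Gain = 20 log₁₀(6.3245) ≈ 16.02 dB
∠L = 0.00° − 18.43° = -18.43°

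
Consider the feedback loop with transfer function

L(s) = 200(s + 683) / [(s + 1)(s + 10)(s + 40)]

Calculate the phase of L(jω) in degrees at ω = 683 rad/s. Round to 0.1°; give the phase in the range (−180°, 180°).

At s = jω = j683:
zero (s+683): 683 + j683 → |·| = √(683²+683²) = √932978 ≈ 965.91, ∠ = arctan(683/683) ≈ 45.00°
pole (s+1): 1 + j683 → |·| = √(1²+683²) = √466490 ≈ 683, ∠ = arctan(683/1) ≈ 89.92°
pole (s+10): 10 + j683 → |·| = √(10²+683²) = √466589 ≈ 683.07, ∠ = arctan(683/10) ≈ 89.16°
pole (s+40): 40 + j683 → |·| = √(40²+683²) = √468089 ≈ 684.17, ∠ = arctan(683/40) ≈ 86.65°
∠L = 45.00° − 265.73° = -220.73° ≡ 139.27° (principal value)

139.3°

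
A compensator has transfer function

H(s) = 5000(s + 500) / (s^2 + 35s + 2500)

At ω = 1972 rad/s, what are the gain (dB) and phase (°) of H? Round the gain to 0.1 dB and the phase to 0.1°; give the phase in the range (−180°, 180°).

At s = jω = j1972:
zero (s+500): 500 + j1972 → |·| = √(500²+1972²) = √4138784 ≈ 2034.4, ∠ = arctan(1972/500) ≈ 75.77°
quadratic: (j1972)² + 35·j1972 + 2500 = -3886284 + j69020 → |·| ≈ 3.8869e+06, ∠ ≈ 178.98°
|H| = 5000 · 2034.4 / 3.8869e+06 ≈ 2.617
Gain = 20 log₁₀(2.617) ≈ 8.36 dB
∠H = 75.77° − 178.98° = -103.21°

8.4 dB, -103.2°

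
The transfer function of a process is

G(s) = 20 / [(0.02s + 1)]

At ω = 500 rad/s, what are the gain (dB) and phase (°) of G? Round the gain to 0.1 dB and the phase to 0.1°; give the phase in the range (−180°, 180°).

At ω = 500 rad/s:
pole (1 + j500·0.02) = 1 + j10 → |·| ≈ 10.05, ∠ ≈ 84.29°
|G| = 20 · 1 / (10.05) ≈ 1.99
Gain = 20 log₁₀(1.99) ≈ 5.98 dB
∠G = (0°) − (84.29°) = -84.29°

6.0 dB, -84.3°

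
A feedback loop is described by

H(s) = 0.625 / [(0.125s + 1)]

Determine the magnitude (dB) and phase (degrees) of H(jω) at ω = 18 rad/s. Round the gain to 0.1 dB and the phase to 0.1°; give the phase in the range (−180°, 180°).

-11.9 dB, -66.0°

At ω = 18 rad/s:
pole (1 + j18·0.125) = 1 + j2.25 → |·| ≈ 2.4622, ∠ ≈ 66.04°
|H| = 0.625 · 1 / (2.4622) ≈ 0.25384
Gain = 20 log₁₀(0.25384) ≈ -11.91 dB
∠H = (0°) − (66.04°) = -66.04°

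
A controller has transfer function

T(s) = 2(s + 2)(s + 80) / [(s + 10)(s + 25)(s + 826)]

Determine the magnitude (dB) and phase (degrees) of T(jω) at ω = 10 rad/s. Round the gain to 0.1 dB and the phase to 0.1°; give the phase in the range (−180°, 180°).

At s = jω = j10:
zero (s+2): 2 + j10 → |·| = √(2²+10²) = √104 ≈ 10.198, ∠ = arctan(10/2) ≈ 78.69°
zero (s+80): 80 + j10 → |·| = √(80²+10²) = √6500 ≈ 80.623, ∠ = arctan(10/80) ≈ 7.13°
pole (s+10): 10 + j10 → |·| = √(10²+10²) = √200 ≈ 14.142, ∠ = arctan(10/10) ≈ 45.00°
pole (s+25): 25 + j10 → |·| = √(25²+10²) = √725 ≈ 26.926, ∠ = arctan(10/25) ≈ 21.80°
pole (s+826): 826 + j10 → |·| = √(826²+10²) = √682376 ≈ 826.06, ∠ = arctan(10/826) ≈ 0.69°
|T| = 2 · 822.19 / 3.1455e+05 ≈ 0.0052277
Gain = 20 log₁₀(0.0052277) ≈ -45.63 dB
∠T = 85.82° − 67.49° = 18.33°

-45.6 dB, 18.3°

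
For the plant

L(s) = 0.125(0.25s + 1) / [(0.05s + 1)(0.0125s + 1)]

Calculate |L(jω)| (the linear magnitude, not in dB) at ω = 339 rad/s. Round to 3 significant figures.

0.143

At ω = 339 rad/s:
zero (1 + j339·0.25) = 1 + j84.75 → |·| ≈ 84.756, ∠ ≈ 89.32°
pole (1 + j339·0.05) = 1 + j16.95 → |·| ≈ 16.979, ∠ ≈ 86.62°
pole (1 + j339·0.0125) = 1 + j4.2375 → |·| ≈ 4.3539, ∠ ≈ 76.72°
|L| = 0.125 · 84.756 / (16.979 · 4.3539) ≈ 0.14331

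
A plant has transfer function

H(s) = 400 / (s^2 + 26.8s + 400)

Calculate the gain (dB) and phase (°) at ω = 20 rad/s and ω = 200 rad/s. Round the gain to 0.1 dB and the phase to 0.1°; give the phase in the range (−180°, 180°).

At s = jω = j20:
quadratic: (j20)² + 26.8·j20 + 400 = 0 + j536 → |·| ≈ 536, ∠ ≈ 90.00°
|H| = 400 / 536 ≈ 0.74627
Gain = 20 log₁₀(0.74627) ≈ -2.54 dB
∠H = 0.00° − 90.00° = -90.00°

At s = jω = j200:
quadratic: (j200)² + 26.8·j200 + 400 = -39600 + j5360 → |·| ≈ 39961, ∠ ≈ 172.29°
|H| = 400 / 39961 ≈ 0.01001
Gain = 20 log₁₀(0.01001) ≈ -39.99 dB
∠H = 0.00° − 172.29° = -172.29°

ω = 20: -2.5 dB, -90.0°; ω = 200: -40.0 dB, -172.3°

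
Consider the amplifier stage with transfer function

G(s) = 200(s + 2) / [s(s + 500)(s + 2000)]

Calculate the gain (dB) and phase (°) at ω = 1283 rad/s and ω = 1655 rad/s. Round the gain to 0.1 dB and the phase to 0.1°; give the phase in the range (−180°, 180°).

ω = 1283: -84.3 dB, -101.5°; ω = 1655: -87.0 dB, -112.9°

At s = jω = j1283:
zero (s+2): 2 + j1283 → |·| = √(2²+1283²) = √1646093 ≈ 1283, ∠ = arctan(1283/2) ≈ 89.91°
pole (s+500): 500 + j1283 → |·| = √(500²+1283²) = √1896089 ≈ 1377, ∠ = arctan(1283/500) ≈ 68.71°
pole (s+2000): 2000 + j1283 → |·| = √(2000²+1283²) = √5646089 ≈ 2376.2, ∠ = arctan(1283/2000) ≈ 32.68°
pole at origin: |s| = 1283, ∠ = 90.00° (in denominator)
|G| = 200 · 1283 / 4.198e+09 ≈ 6.1124e-05
Gain = 20 log₁₀(6.1124e-05) ≈ -84.28 dB
∠G = 89.91° − 191.39° = -101.48°

At s = jω = j1655:
zero (s+2): 2 + j1655 → |·| = √(2²+1655²) = √2739029 ≈ 1655, ∠ = arctan(1655/2) ≈ 89.93°
pole (s+500): 500 + j1655 → |·| = √(500²+1655²) = √2989025 ≈ 1728.9, ∠ = arctan(1655/500) ≈ 73.19°
pole (s+2000): 2000 + j1655 → |·| = √(2000²+1655²) = √6739025 ≈ 2596, ∠ = arctan(1655/2000) ≈ 39.61°
pole at origin: |s| = 1655, ∠ = 90.00° (in denominator)
|G| = 200 · 1655 / 7.428e+09 ≈ 4.4561e-05
Gain = 20 log₁₀(4.4561e-05) ≈ -87.02 dB
∠G = 89.93° − 202.80° = -112.87°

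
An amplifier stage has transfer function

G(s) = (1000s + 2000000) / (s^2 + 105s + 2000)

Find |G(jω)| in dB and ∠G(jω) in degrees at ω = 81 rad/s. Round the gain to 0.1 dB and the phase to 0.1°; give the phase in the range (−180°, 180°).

46.3 dB, -115.9°

Substitute s = j81:
Numerator: 1000(j81) + 2000000 = 2000000 + j81000
Denominator: (j81)^2 + 105(j81) + 2000 = -4561 + j8505
|N| = √(2000000² + 81000²) ≈ 2.0016e+06, ∠N ≈ 2.32°
|D| = √(4561² + 8505²) ≈ 9650.8, ∠D ≈ 118.20°
|G| = 2.0016e+06 / 9650.8 ≈ 207.4
Gain = 20 log₁₀(207.4) ≈ 46.34 dB
∠G = 2.32° − 118.20° = -115.88°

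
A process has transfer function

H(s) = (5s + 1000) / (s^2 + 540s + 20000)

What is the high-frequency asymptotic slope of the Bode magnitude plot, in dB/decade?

-20 dB/decade

Each pole contributes −20 dB/decade at high frequency; each zero contributes +20 dB/decade.
Net: 1 zero(s) − 2 pole(s) → -20 dB/decade.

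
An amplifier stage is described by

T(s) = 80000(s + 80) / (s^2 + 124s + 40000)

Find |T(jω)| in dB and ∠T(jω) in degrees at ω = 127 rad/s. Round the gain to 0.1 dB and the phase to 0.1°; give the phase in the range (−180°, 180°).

52.5 dB, 24.4°

At s = jω = j127:
zero (s+80): 80 + j127 → |·| = √(80²+127²) = √22529 ≈ 150.1, ∠ = arctan(127/80) ≈ 57.79°
quadratic: (j127)² + 124·j127 + 40000 = 23871 + j15748 → |·| ≈ 28598, ∠ ≈ 33.41°
|T| = 80000 · 150.1 / 28598 ≈ 419.89
Gain = 20 log₁₀(419.89) ≈ 52.46 dB
∠T = 57.79° − 33.41° = 24.38°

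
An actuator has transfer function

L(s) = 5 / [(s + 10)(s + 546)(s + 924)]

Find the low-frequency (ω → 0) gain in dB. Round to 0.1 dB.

-120.1 dB

L(0) = 5 / (10·546·924) ≈ 9.9107e-07
20 log₁₀(9.9107e-07) ≈ -120.08 dB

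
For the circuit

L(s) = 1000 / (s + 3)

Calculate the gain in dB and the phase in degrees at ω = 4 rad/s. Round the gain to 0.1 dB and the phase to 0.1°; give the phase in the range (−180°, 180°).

46.0 dB, -53.1°

Substitute s = j4:
Numerator: 1000 = 1000 + j0
Denominator: (j4) + 3 = 3 + j4
|N| = √(1000² + 0²) ≈ 1000, ∠N ≈ 0.00°
|D| = √(3² + 4²) ≈ 5, ∠D ≈ 53.13°
|L| = 1000 / 5 ≈ 200
Gain = 20 log₁₀(200) ≈ 46.02 dB
∠L = 0.00° − 53.13° = -53.13°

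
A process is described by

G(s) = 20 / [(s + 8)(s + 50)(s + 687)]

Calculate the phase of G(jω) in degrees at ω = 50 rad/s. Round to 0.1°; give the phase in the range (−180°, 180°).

At s = jω = j50:
pole (s+8): 8 + j50 → |·| = √(8²+50²) = √2564 ≈ 50.636, ∠ = arctan(50/8) ≈ 80.91°
pole (s+50): 50 + j50 → |·| = √(50²+50²) = √5000 ≈ 70.711, ∠ = arctan(50/50) ≈ 45.00°
pole (s+687): 687 + j50 → |·| = √(687²+50²) = √474469 ≈ 688.82, ∠ = arctan(50/687) ≈ 4.16°
∠G = 0.00° − 130.07° = -130.07°

-130.1°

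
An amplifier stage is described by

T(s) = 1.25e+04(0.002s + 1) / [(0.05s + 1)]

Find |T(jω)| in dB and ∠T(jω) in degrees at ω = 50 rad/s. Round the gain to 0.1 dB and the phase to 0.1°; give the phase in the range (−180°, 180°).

73.4 dB, -62.5°

At ω = 50 rad/s:
zero (1 + j50·0.002) = 1 + j0.1 → |·| ≈ 1.005, ∠ ≈ 5.71°
pole (1 + j50·0.05) = 1 + j2.5 → |·| ≈ 2.6926, ∠ ≈ 68.20°
|T| = 1.25e+04 · 1.005 / (2.6926) ≈ 4665.6
Gain = 20 log₁₀(4665.6) ≈ 73.38 dB
∠T = (5.71°) − (68.20°) = -62.49°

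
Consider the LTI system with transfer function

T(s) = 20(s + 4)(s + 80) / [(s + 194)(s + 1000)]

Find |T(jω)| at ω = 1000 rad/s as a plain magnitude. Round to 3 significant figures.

At s = jω = j1000:
zero (s+4): 4 + j1000 → |·| = √(4²+1000²) = √1000016 ≈ 1000, ∠ = arctan(1000/4) ≈ 89.77°
zero (s+80): 80 + j1000 → |·| = √(80²+1000²) = √1006400 ≈ 1003.2, ∠ = arctan(1000/80) ≈ 85.43°
pole (s+194): 194 + j1000 → |·| = √(194²+1000²) = √1037636 ≈ 1018.6, ∠ = arctan(1000/194) ≈ 79.02°
pole (s+1000): 1000 + j1000 → |·| = √(1000²+1000²) = √2000000 ≈ 1414.2, ∠ = arctan(1000/1000) ≈ 45.00°
|T| = 20 · 1.0032e+06 / 1.4405e+06 ≈ 13.928

13.9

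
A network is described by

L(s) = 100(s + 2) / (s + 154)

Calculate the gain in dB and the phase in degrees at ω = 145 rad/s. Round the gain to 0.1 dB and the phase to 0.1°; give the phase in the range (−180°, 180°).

At s = jω = j145:
zero (s+2): 2 + j145 → |·| = √(2²+145²) = √21029 ≈ 145.01, ∠ = arctan(145/2) ≈ 89.21°
pole (s+154): 154 + j145 → |·| = √(154²+145²) = √44741 ≈ 211.52, ∠ = arctan(145/154) ≈ 43.28°
|L| = 100 · 145.01 / 211.52 ≈ 68.556
Gain = 20 log₁₀(68.556) ≈ 36.72 dB
∠L = 89.21° − 43.28° = 45.93°

36.7 dB, 45.9°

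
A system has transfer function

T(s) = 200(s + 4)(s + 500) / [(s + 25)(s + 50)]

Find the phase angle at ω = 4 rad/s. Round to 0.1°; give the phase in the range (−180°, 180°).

At s = jω = j4:
zero (s+4): 4 + j4 → |·| = √(4²+4²) = √32 ≈ 5.6569, ∠ = arctan(4/4) ≈ 45.00°
zero (s+500): 500 + j4 → |·| = √(500²+4²) = √250016 ≈ 500.02, ∠ = arctan(4/500) ≈ 0.46°
pole (s+25): 25 + j4 → |·| = √(25²+4²) = √641 ≈ 25.318, ∠ = arctan(4/25) ≈ 9.09°
pole (s+50): 50 + j4 → |·| = √(50²+4²) = √2516 ≈ 50.16, ∠ = arctan(4/50) ≈ 4.57°
∠T = 45.46° − 13.66° = 31.80°

31.8°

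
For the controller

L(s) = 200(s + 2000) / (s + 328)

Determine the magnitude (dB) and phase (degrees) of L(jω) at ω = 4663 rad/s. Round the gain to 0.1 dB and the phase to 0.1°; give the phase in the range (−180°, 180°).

At s = jω = j4663:
zero (s+2000): 2000 + j4663 → |·| = √(2000²+4663²) = √25743569 ≈ 5073.8, ∠ = arctan(4663/2000) ≈ 66.79°
pole (s+328): 328 + j4663 → |·| = √(328²+4663²) = √21851153 ≈ 4674.5, ∠ = arctan(4663/328) ≈ 85.98°
|L| = 200 · 5073.8 / 4674.5 ≈ 217.08
Gain = 20 log₁₀(217.08) ≈ 46.73 dB
∠L = 66.79° − 85.98° = -19.19°

46.7 dB, -19.2°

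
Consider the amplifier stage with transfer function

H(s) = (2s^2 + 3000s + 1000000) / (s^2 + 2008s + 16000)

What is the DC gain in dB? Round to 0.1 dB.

35.9 dB

H(0) = 1000000 / 16000 = 62.5
20 log₁₀(62.5) ≈ 35.92 dB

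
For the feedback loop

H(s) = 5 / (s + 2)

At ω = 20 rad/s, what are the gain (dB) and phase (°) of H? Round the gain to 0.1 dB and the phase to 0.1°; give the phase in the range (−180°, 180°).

At s = jω = j20:
pole (s+2): 2 + j20 → |·| = √(2²+20²) = √404 ≈ 20.1, ∠ = arctan(20/2) ≈ 84.29°
|H| = 5 / 20.1 ≈ 0.24876
Gain = 20 log₁₀(0.24876) ≈ -12.08 dB
∠H = 0.00° − 84.29° = -84.29°

-12.1 dB, -84.3°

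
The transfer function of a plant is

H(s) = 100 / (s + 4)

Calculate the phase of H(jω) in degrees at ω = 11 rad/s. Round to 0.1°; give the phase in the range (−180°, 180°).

Substitute s = j11:
Numerator: 100 = 100 + j0
Denominator: (j11) + 4 = 4 + j11
|N| = √(100² + 0²) ≈ 100, ∠N ≈ 0.00°
|D| = √(4² + 11²) ≈ 11.705, ∠D ≈ 70.02°
∠H = 0.00° − 70.02° = -70.02°

-70.0°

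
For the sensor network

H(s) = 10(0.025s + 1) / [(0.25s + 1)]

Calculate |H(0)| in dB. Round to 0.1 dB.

H(0) = 10 · 1 / 1 = 10
20 log₁₀(10) ≈ 20.00 dB

20.0 dB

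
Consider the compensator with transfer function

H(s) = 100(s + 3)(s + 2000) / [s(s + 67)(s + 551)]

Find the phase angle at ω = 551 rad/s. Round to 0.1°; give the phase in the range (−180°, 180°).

-113.0°

At s = jω = j551:
zero (s+3): 3 + j551 → |·| = √(3²+551²) = √303610 ≈ 551.01, ∠ = arctan(551/3) ≈ 89.69°
zero (s+2000): 2000 + j551 → |·| = √(2000²+551²) = √4303601 ≈ 2074.5, ∠ = arctan(551/2000) ≈ 15.40°
pole (s+67): 67 + j551 → |·| = √(67²+551²) = √308090 ≈ 555.06, ∠ = arctan(551/67) ≈ 83.07°
pole (s+551): 551 + j551 → |·| = √(551²+551²) = √607202 ≈ 779.23, ∠ = arctan(551/551) ≈ 45.00°
pole at origin: |s| = 551, ∠ = 90.00° (in denominator)
∠H = 105.09° − 218.07° = -112.98°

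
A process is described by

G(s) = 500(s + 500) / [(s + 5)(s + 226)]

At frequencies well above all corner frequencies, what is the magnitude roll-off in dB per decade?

Each pole contributes −20 dB/decade at high frequency; each zero contributes +20 dB/decade.
Net: 1 zero(s) − 2 pole(s) → -20 dB/decade.

-20 dB/decade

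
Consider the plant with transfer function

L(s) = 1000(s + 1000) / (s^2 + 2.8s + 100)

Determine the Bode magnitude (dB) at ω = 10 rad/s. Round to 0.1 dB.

At s = jω = j10:
zero (s+1000): 1000 + j10 → |·| = √(1000²+10²) = √1000100 ≈ 1000, ∠ = arctan(10/1000) ≈ 0.57°
quadratic: (j10)² + 2.8·j10 + 100 = 0 + j28 → |·| ≈ 28, ∠ ≈ 90.00°
|L| = 1000 · 1000 / 28 ≈ 35714
Gain = 20 log₁₀(35714) ≈ 91.06 dB

91.1 dB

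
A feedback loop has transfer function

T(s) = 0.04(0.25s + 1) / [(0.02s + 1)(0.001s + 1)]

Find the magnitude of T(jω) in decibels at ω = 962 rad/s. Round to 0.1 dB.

-8.9 dB

At ω = 962 rad/s:
zero (1 + j962·0.25) = 1 + j240.5 → |·| ≈ 240.5, ∠ ≈ 89.76°
pole (1 + j962·0.02) = 1 + j19.24 → |·| ≈ 19.266, ∠ ≈ 87.02°
pole (1 + j962·0.001) = 1 + j0.962 → |·| ≈ 1.3876, ∠ ≈ 43.89°
|T| = 0.04 · 240.5 / (19.266 · 1.3876) ≈ 0.35985
Gain = 20 log₁₀(0.35985) ≈ -8.88 dB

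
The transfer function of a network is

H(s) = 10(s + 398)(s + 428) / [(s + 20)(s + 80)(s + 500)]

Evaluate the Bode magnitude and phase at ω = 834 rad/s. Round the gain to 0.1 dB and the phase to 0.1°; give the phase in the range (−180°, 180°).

-37.9 dB, -104.9°

At s = jω = j834:
zero (s+398): 398 + j834 → |·| = √(398²+834²) = √853960 ≈ 924.1, ∠ = arctan(834/398) ≈ 64.49°
zero (s+428): 428 + j834 → |·| = √(428²+834²) = √878740 ≈ 937.41, ∠ = arctan(834/428) ≈ 62.83°
pole (s+20): 20 + j834 → |·| = √(20²+834²) = √695956 ≈ 834.24, ∠ = arctan(834/20) ≈ 88.63°
pole (s+80): 80 + j834 → |·| = √(80²+834²) = √701956 ≈ 837.83, ∠ = arctan(834/80) ≈ 84.52°
pole (s+500): 500 + j834 → |·| = √(500²+834²) = √945556 ≈ 972.4, ∠ = arctan(834/500) ≈ 59.06°
|H| = 10 · 8.6626e+05 / 6.7966e+08 ≈ 0.012745
Gain = 20 log₁₀(0.012745) ≈ -37.89 dB
∠H = 127.32° − 232.21° = -104.89°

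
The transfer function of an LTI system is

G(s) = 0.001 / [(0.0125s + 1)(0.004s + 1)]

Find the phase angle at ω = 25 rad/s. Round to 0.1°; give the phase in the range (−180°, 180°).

At ω = 25 rad/s:
pole (1 + j25·0.0125) = 1 + j0.3125 → |·| ≈ 1.0477, ∠ ≈ 17.35°
pole (1 + j25·0.004) = 1 + j0.1 → |·| ≈ 1.005, ∠ ≈ 5.71°
∠G = (0°) − (17.35° + 5.71°) = -23.06°

-23.1°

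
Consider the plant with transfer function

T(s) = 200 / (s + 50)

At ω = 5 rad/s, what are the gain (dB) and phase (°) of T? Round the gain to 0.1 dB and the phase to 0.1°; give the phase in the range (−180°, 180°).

12.0 dB, -5.7°

At s = jω = j5:
pole (s+50): 50 + j5 → |·| = √(50²+5²) = √2525 ≈ 50.249, ∠ = arctan(5/50) ≈ 5.71°
|T| = 200 / 50.249 ≈ 3.9802
Gain = 20 log₁₀(3.9802) ≈ 12.00 dB
∠T = 0.00° − 5.71° = -5.71°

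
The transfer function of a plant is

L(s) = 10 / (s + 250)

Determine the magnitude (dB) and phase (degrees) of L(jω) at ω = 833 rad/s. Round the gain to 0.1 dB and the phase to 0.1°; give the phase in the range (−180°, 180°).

-38.8 dB, -73.3°

At s = jω = j833:
pole (s+250): 250 + j833 → |·| = √(250²+833²) = √756389 ≈ 869.71, ∠ = arctan(833/250) ≈ 73.29°
|L| = 10 / 869.71 ≈ 0.011498
Gain = 20 log₁₀(0.011498) ≈ -38.79 dB
∠L = 0.00° − 73.29° = -73.29°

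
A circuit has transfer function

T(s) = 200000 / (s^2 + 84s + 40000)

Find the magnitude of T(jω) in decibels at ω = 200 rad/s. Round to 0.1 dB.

At s = jω = j200:
quadratic: (j200)² + 84·j200 + 40000 = 0 + j16800 → |·| ≈ 16800, ∠ ≈ 90.00°
|T| = 200000 / 16800 ≈ 11.905
Gain = 20 log₁₀(11.905) ≈ 21.51 dB

21.5 dB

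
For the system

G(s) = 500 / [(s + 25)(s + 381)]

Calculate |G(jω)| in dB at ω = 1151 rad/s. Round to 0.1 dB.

At s = jω = j1151:
pole (s+25): 25 + j1151 → |·| = √(25²+1151²) = √1325426 ≈ 1151.3, ∠ = arctan(1151/25) ≈ 88.76°
pole (s+381): 381 + j1151 → |·| = √(381²+1151²) = √1469962 ≈ 1212.4, ∠ = arctan(1151/381) ≈ 71.68°
|G| = 500 / 1.3958e+06 ≈ 0.00035822
Gain = 20 log₁₀(0.00035822) ≈ -68.92 dB

-68.9 dB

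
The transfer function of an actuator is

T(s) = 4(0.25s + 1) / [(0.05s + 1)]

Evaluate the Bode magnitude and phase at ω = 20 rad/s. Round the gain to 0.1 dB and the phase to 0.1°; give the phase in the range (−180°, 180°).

At ω = 20 rad/s:
zero (1 + j20·0.25) = 1 + j5 → |·| ≈ 5.099, ∠ ≈ 78.69°
pole (1 + j20·0.05) = 1 + j1 → |·| ≈ 1.4142, ∠ ≈ 45.00°
|T| = 4 · 5.099 / (1.4142) ≈ 14.422
Gain = 20 log₁₀(14.422) ≈ 23.18 dB
∠T = (78.69°) − (45.00°) = 33.69°

23.2 dB, 33.7°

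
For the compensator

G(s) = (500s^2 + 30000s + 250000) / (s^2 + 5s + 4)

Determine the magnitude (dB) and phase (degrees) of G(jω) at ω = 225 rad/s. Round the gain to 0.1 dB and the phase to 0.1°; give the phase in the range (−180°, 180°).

54.2 dB, -13.8°

Substitute s = j225:
Numerator: 500(j225)^2 + 30000(j225) + 250000 = -25062500 + j6750000
Denominator: (j225)^2 + 5(j225) + 4 = -50621 + j1125
|N| = √(25062500² + 6750000²) ≈ 2.5956e+07, ∠N ≈ 164.93°
|D| = √(50621² + 1125²) ≈ 50633, ∠D ≈ 178.73°
|G| = 2.5956e+07 / 50633 ≈ 512.63
Gain = 20 log₁₀(512.63) ≈ 54.20 dB
∠G = 164.93° − 178.73° = -13.80°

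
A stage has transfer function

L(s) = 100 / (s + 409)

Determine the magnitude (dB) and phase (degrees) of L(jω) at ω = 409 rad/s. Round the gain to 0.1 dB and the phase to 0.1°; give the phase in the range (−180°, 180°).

-15.2 dB, -45.0°

At s = jω = j409:
pole (s+409): 409 + j409 → |·| = √(409²+409²) = √334562 ≈ 578.41, ∠ = arctan(409/409) ≈ 45.00°
|L| = 100 / 578.41 ≈ 0.17289
Gain = 20 log₁₀(0.17289) ≈ -15.24 dB
∠L = 0.00° − 45.00° = -45.00°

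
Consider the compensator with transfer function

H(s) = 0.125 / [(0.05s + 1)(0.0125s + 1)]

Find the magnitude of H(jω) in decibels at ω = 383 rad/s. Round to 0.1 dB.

At ω = 383 rad/s:
pole (1 + j383·0.05) = 1 + j19.15 → |·| ≈ 19.176, ∠ ≈ 87.01°
pole (1 + j383·0.0125) = 1 + j4.7875 → |·| ≈ 4.8908, ∠ ≈ 78.20°
|H| = 0.125 · 1 / (19.176 · 4.8908) ≈ 0.0013328
Gain = 20 log₁₀(0.0013328) ≈ -57.50 dB

-57.5 dB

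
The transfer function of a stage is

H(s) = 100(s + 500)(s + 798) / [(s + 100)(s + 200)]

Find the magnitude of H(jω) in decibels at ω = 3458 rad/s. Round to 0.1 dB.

At s = jω = j3458:
zero (s+500): 500 + j3458 → |·| = √(500²+3458²) = √12207764 ≈ 3494, ∠ = arctan(3458/500) ≈ 81.77°
zero (s+798): 798 + j3458 → |·| = √(798²+3458²) = √12594568 ≈ 3548.9, ∠ = arctan(3458/798) ≈ 77.01°
pole (s+100): 100 + j3458 → |·| = √(100²+3458²) = √11967764 ≈ 3459.4, ∠ = arctan(3458/100) ≈ 88.34°
pole (s+200): 200 + j3458 → |·| = √(200²+3458²) = √11997764 ≈ 3463.8, ∠ = arctan(3458/200) ≈ 86.69°
|H| = 100 · 1.24e+07 / 1.1983e+07 ≈ 103.48
Gain = 20 log₁₀(103.48) ≈ 40.30 dB

40.3 dB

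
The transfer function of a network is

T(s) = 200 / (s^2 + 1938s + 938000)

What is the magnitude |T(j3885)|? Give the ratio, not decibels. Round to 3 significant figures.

Substitute s = j3885:
Numerator: 200 = 200 + j0
Denominator: (j3885)^2 + 1938(j3885) + 938000 = -14155225 + j7529130
|N| = √(200² + 0²) ≈ 200, ∠N ≈ 0.00°
|D| = √(14155225² + 7529130²) ≈ 1.6033e+07, ∠D ≈ 151.99°
|T| = 200 / 1.6033e+07 ≈ 1.2474e-05

1.25e-05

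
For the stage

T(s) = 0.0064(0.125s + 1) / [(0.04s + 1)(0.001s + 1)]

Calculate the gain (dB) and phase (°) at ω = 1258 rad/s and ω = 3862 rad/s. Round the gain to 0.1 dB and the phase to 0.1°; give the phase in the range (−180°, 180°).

At ω = 1258 rad/s:
zero (1 + j1258·0.125) = 1 + j157.25 → |·| ≈ 157.25, ∠ ≈ 89.64°
pole (1 + j1258·0.04) = 1 + j50.32 → |·| ≈ 50.33, ∠ ≈ 88.86°
pole (1 + j1258·0.001) = 1 + j1.258 → |·| ≈ 1.607, ∠ ≈ 51.52°
|T| = 0.0064 · 157.25 / (50.33 · 1.607) ≈ 0.012443
Gain = 20 log₁₀(0.012443) ≈ -38.10 dB
∠T = (89.64°) − (88.86° + 51.52°) = -50.74°

At ω = 3862 rad/s:
zero (1 + j3862·0.125) = 1 + j482.75 → |·| ≈ 482.75, ∠ ≈ 89.88°
pole (1 + j3862·0.04) = 1 + j154.48 → |·| ≈ 154.48, ∠ ≈ 89.63°
pole (1 + j3862·0.001) = 1 + j3.862 → |·| ≈ 3.9894, ∠ ≈ 75.48°
|T| = 0.0064 · 482.75 / (154.48 · 3.9894) ≈ 0.0050133
Gain = 20 log₁₀(0.0050133) ≈ -46.00 dB
∠T = (89.88°) − (89.63° + 75.48°) = -75.23°

ω = 1258: -38.1 dB, -50.7°; ω = 3862: -46.0 dB, -75.2°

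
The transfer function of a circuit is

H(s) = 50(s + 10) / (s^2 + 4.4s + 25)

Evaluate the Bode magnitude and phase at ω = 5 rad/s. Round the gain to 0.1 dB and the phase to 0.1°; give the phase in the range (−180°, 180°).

At s = jω = j5:
zero (s+10): 10 + j5 → |·| = √(10²+5²) = √125 ≈ 11.18, ∠ = arctan(5/10) ≈ 26.57°
quadratic: (j5)² + 4.4·j5 + 25 = 0 + j22 → |·| ≈ 22, ∠ ≈ 90.00°
|H| = 50 · 11.18 / 22 ≈ 25.409
Gain = 20 log₁₀(25.409) ≈ 28.10 dB
∠H = 26.57° − 90.00° = -63.43°

28.1 dB, -63.4°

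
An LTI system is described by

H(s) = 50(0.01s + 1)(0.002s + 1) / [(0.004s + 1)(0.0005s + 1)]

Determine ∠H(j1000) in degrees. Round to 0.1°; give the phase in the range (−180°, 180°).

At ω = 1000 rad/s:
zero (1 + j1000·0.01) = 1 + j10 → |·| ≈ 10.05, ∠ ≈ 84.29°
zero (1 + j1000·0.002) = 1 + j2 → |·| ≈ 2.2361, ∠ ≈ 63.43°
pole (1 + j1000·0.004) = 1 + j4 → |·| ≈ 4.1231, ∠ ≈ 75.96°
pole (1 + j1000·0.0005) = 1 + j0.5 → |·| ≈ 1.118, ∠ ≈ 26.57°
∠H = (84.29° + 63.43°) − (75.96° + 26.57°) = 45.19°

45.2°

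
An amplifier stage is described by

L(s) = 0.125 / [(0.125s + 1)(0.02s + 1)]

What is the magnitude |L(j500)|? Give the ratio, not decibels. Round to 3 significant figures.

0.000199

At ω = 500 rad/s:
pole (1 + j500·0.125) = 1 + j62.5 → |·| ≈ 62.508, ∠ ≈ 89.08°
pole (1 + j500·0.02) = 1 + j10 → |·| ≈ 10.05, ∠ ≈ 84.29°
|L| = 0.125 · 1 / (62.508 · 10.05) ≈ 0.00019898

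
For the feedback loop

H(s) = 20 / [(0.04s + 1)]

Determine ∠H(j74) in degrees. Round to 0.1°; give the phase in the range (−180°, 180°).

-71.3°

At ω = 74 rad/s:
pole (1 + j74·0.04) = 1 + j2.96 → |·| ≈ 3.1244, ∠ ≈ 71.33°
∠H = (0°) − (71.33°) = -71.33°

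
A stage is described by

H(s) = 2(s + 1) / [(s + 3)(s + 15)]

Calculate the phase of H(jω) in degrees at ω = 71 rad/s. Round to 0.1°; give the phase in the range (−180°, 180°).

-76.5°

At s = jω = j71:
zero (s+1): 1 + j71 → |·| = √(1²+71²) = √5042 ≈ 71.007, ∠ = arctan(71/1) ≈ 89.19°
pole (s+3): 3 + j71 → |·| = √(3²+71²) = √5050 ≈ 71.063, ∠ = arctan(71/3) ≈ 87.58°
pole (s+15): 15 + j71 → |·| = √(15²+71²) = √5266 ≈ 72.567, ∠ = arctan(71/15) ≈ 78.07°
∠H = 89.19° − 165.65° = -76.46°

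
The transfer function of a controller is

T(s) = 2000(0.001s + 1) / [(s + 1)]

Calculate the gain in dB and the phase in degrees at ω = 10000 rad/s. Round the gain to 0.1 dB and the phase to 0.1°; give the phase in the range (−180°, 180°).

6.1 dB, -5.7°

At ω = 10000 rad/s:
zero (1 + j10000·0.001) = 1 + j10 → |·| ≈ 10.05, ∠ ≈ 84.29°
pole (1 + j10000·1) = 1 + j10000 → |·| ≈ 10000, ∠ ≈ 89.99°
|T| = 2000 · 10.05 / (10000) ≈ 2.01
Gain = 20 log₁₀(2.01) ≈ 6.06 dB
∠T = (84.29°) − (89.99°) = -5.70°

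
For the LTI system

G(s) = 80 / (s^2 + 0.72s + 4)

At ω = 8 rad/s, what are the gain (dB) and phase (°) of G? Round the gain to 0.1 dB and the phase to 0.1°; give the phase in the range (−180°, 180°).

2.5 dB, -174.5°

At s = jω = j8:
quadratic: (j8)² + 0.72·j8 + 4 = -60 + j5.76 → |·| ≈ 60.276, ∠ ≈ 174.52°
|G| = 80 / 60.276 ≈ 1.3272
Gain = 20 log₁₀(1.3272) ≈ 2.46 dB
∠G = 0.00° − 174.52° = -174.52°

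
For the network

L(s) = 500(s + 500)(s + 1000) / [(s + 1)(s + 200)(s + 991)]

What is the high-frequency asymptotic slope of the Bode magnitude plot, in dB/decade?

Each pole contributes −20 dB/decade at high frequency; each zero contributes +20 dB/decade.
Net: 2 zero(s) − 3 pole(s) → -20 dB/decade.

-20 dB/decade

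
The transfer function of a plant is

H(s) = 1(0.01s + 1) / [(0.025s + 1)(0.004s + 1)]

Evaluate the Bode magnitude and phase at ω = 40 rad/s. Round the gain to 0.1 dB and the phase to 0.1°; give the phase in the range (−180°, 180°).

-2.5 dB, -32.3°

At ω = 40 rad/s:
zero (1 + j40·0.01) = 1 + j0.4 → |·| ≈ 1.077, ∠ ≈ 21.80°
pole (1 + j40·0.025) = 1 + j1 → |·| ≈ 1.4142, ∠ ≈ 45.00°
pole (1 + j40·0.004) = 1 + j0.16 → |·| ≈ 1.0127, ∠ ≈ 9.09°
|H| = 1 · 1.077 / (1.4142 · 1.0127) ≈ 0.75201
Gain = 20 log₁₀(0.75201) ≈ -2.48 dB
∠H = (21.80°) − (45.00° + 9.09°) = -32.29°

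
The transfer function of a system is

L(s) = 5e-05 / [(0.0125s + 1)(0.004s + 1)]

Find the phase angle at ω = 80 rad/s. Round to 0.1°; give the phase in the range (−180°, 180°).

At ω = 80 rad/s:
pole (1 + j80·0.0125) = 1 + j1 → |·| ≈ 1.4142, ∠ ≈ 45.00°
pole (1 + j80·0.004) = 1 + j0.32 → |·| ≈ 1.05, ∠ ≈ 17.74°
∠L = (0°) − (45.00° + 17.74°) = -62.74°

-62.7°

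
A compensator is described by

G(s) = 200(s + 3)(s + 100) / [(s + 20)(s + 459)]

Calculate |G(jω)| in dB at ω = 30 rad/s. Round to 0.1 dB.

At s = jω = j30:
zero (s+3): 3 + j30 → |·| = √(3²+30²) = √909 ≈ 30.15, ∠ = arctan(30/3) ≈ 84.29°
zero (s+100): 100 + j30 → |·| = √(100²+30²) = √10900 ≈ 104.4, ∠ = arctan(30/100) ≈ 16.70°
pole (s+20): 20 + j30 → |·| = √(20²+30²) = √1300 ≈ 36.056, ∠ = arctan(30/20) ≈ 56.31°
pole (s+459): 459 + j30 → |·| = √(459²+30²) = √211581 ≈ 459.98, ∠ = arctan(30/459) ≈ 3.74°
|G| = 200 · 3147.7 / 16585 ≈ 37.958
Gain = 20 log₁₀(37.958) ≈ 31.59 dB

31.6 dB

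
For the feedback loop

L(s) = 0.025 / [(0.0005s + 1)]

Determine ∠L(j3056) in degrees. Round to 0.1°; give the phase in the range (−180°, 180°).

-56.8°

At ω = 3056 rad/s:
pole (1 + j3056·0.0005) = 1 + j1.528 → |·| ≈ 1.8261, ∠ ≈ 56.80°
∠L = (0°) − (56.80°) = -56.80°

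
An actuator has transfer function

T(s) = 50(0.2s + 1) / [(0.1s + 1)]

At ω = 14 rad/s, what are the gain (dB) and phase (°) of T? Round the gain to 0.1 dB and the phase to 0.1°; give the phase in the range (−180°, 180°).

At ω = 14 rad/s:
zero (1 + j14·0.2) = 1 + j2.8 → |·| ≈ 2.9732, ∠ ≈ 70.35°
pole (1 + j14·0.1) = 1 + j1.4 → |·| ≈ 1.7205, ∠ ≈ 54.46°
|T| = 50 · 2.9732 / (1.7205) ≈ 86.405
Gain = 20 log₁₀(86.405) ≈ 38.73 dB
∠T = (70.35°) − (54.46°) = 15.89°

38.7 dB, 15.9°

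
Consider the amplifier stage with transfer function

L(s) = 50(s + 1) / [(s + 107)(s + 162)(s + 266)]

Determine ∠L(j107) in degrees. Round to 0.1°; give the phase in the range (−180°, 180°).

At s = jω = j107:
zero (s+1): 1 + j107 → |·| = √(1²+107²) = √11450 ≈ 107, ∠ = arctan(107/1) ≈ 89.46°
pole (s+107): 107 + j107 → |·| = √(107²+107²) = √22898 ≈ 151.32, ∠ = arctan(107/107) ≈ 45.00°
pole (s+162): 162 + j107 → |·| = √(162²+107²) = √37693 ≈ 194.15, ∠ = arctan(107/162) ≈ 33.44°
pole (s+266): 266 + j107 → |·| = √(266²+107²) = √82205 ≈ 286.71, ∠ = arctan(107/266) ≈ 21.91°
∠L = 89.46° − 100.35° = -10.89°

-10.9°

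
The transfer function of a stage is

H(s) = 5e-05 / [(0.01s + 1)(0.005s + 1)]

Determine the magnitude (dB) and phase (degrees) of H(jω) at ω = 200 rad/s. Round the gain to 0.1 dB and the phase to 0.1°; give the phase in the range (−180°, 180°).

-96.0 dB, -108.4°

At ω = 200 rad/s:
pole (1 + j200·0.01) = 1 + j2 → |·| ≈ 2.2361, ∠ ≈ 63.43°
pole (1 + j200·0.005) = 1 + j1 → |·| ≈ 1.4142, ∠ ≈ 45.00°
|H| = 5e-05 · 1 / (2.2361 · 1.4142) ≈ 1.5811e-05
Gain = 20 log₁₀(1.5811e-05) ≈ -96.02 dB
∠H = (0°) − (63.43° + 45.00°) = -108.43°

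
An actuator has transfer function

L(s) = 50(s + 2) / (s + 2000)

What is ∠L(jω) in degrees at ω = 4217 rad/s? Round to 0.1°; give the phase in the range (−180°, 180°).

At s = jω = j4217:
zero (s+2): 2 + j4217 → |·| = √(2²+4217²) = √17783093 ≈ 4217, ∠ = arctan(4217/2) ≈ 89.97°
pole (s+2000): 2000 + j4217 → |·| = √(2000²+4217²) = √21783089 ≈ 4667.2, ∠ = arctan(4217/2000) ≈ 64.63°
∠L = 89.97° − 64.63° = 25.34°

25.3°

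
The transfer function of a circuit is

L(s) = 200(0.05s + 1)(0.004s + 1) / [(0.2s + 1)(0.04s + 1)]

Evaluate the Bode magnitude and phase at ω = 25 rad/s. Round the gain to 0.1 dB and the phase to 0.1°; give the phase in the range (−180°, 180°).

33.0 dB, -66.6°

At ω = 25 rad/s:
zero (1 + j25·0.05) = 1 + j1.25 → |·| ≈ 1.6008, ∠ ≈ 51.34°
zero (1 + j25·0.004) = 1 + j0.1 → |·| ≈ 1.005, ∠ ≈ 5.71°
pole (1 + j25·0.2) = 1 + j5 → |·| ≈ 5.099, ∠ ≈ 78.69°
pole (1 + j25·0.04) = 1 + j1 → |·| ≈ 1.4142, ∠ ≈ 45.00°
|L| = 200 · 1.6008 · 1.005 / (5.099 · 1.4142) ≈ 44.621
Gain = 20 log₁₀(44.621) ≈ 32.99 dB
∠L = (51.34° + 5.71°) − (78.69° + 45.00°) = -66.64°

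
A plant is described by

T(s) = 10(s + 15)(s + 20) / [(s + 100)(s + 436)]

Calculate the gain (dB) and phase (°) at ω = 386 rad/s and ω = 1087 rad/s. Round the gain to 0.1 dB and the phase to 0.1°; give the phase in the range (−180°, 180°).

ω = 386: 16.2 dB, 57.8°; ω = 1087: 19.3 dB, 25.3°

At s = jω = j386:
zero (s+15): 15 + j386 → |·| = √(15²+386²) = √149221 ≈ 386.29, ∠ = arctan(386/15) ≈ 87.77°
zero (s+20): 20 + j386 → |·| = √(20²+386²) = √149396 ≈ 386.52, ∠ = arctan(386/20) ≈ 87.03°
pole (s+100): 100 + j386 → |·| = √(100²+386²) = √158996 ≈ 398.74, ∠ = arctan(386/100) ≈ 75.48°
pole (s+436): 436 + j386 → |·| = √(436²+386²) = √339092 ≈ 582.32, ∠ = arctan(386/436) ≈ 41.52°
|T| = 10 · 1.4931e+05 / 2.3219e+05 ≈ 6.4305
Gain = 20 log₁₀(6.4305) ≈ 16.16 dB
∠T = 174.80° − 117.00° = 57.80°

At s = jω = j1087:
zero (s+15): 15 + j1087 → |·| = √(15²+1087²) = √1181794 ≈ 1087.1, ∠ = arctan(1087/15) ≈ 89.21°
zero (s+20): 20 + j1087 → |·| = √(20²+1087²) = √1181969 ≈ 1087.2, ∠ = arctan(1087/20) ≈ 88.95°
pole (s+100): 100 + j1087 → |·| = √(100²+1087²) = √1191569 ≈ 1091.6, ∠ = arctan(1087/100) ≈ 84.74°
pole (s+436): 436 + j1087 → |·| = √(436²+1087²) = √1371665 ≈ 1171.2, ∠ = arctan(1087/436) ≈ 68.14°
|T| = 10 · 1.1819e+06 / 1.2785e+06 ≈ 9.2444
Gain = 20 log₁₀(9.2444) ≈ 19.32 dB
∠T = 178.16° − 152.88° = 25.28°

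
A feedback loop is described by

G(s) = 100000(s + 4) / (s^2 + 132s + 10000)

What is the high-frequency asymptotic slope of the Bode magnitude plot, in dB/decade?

Each pole contributes −20 dB/decade at high frequency; each zero contributes +20 dB/decade.
Net: 1 zero(s) − 2 pole(s) → -20 dB/decade.

-20 dB/decade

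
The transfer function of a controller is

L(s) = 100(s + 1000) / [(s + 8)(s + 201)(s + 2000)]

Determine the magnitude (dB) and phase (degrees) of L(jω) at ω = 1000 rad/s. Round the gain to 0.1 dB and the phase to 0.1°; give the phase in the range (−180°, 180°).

-84.2 dB, -149.7°

At s = jω = j1000:
zero (s+1000): 1000 + j1000 → |·| = √(1000²+1000²) = √2000000 ≈ 1414.2, ∠ = arctan(1000/1000) ≈ 45.00°
pole (s+8): 8 + j1000 → |·| = √(8²+1000²) = √1000064 ≈ 1000, ∠ = arctan(1000/8) ≈ 89.54°
pole (s+201): 201 + j1000 → |·| = √(201²+1000²) = √1040401 ≈ 1020, ∠ = arctan(1000/201) ≈ 78.63°
pole (s+2000): 2000 + j1000 → |·| = √(2000²+1000²) = √5000000 ≈ 2236.1, ∠ = arctan(1000/2000) ≈ 26.57°
|L| = 100 · 1414.2 / 2.2808e+09 ≈ 6.2005e-05
Gain = 20 log₁₀(6.2005e-05) ≈ -84.15 dB
∠L = 45.00° − 194.74° = -149.74°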